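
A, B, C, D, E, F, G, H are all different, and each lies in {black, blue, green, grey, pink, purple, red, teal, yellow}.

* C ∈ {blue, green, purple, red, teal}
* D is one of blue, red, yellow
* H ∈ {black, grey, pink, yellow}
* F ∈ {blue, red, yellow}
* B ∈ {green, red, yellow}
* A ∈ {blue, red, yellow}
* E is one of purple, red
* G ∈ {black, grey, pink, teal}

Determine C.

A, D, F between them cover only {blue, red, yellow} — a naked triple. Remove those values from B, C, E, H.
B's domain is down to {green}, so B = green. So C can't be green.
That leaves E = purple. So C can't be purple.
So C = teal.

teal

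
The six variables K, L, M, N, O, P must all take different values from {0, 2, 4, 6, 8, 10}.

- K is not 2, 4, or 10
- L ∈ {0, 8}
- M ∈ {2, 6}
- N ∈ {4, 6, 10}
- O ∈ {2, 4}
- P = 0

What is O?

4

P's domain is down to {0}, so P = 0. Remove 0 from K, L.
L must be 8 (only option left). Remove 8 from K.
K has just one choice, so K = 6. Remove 6 from M, N.
M has just one choice, so M = 2. So O can't be 2.
So O = 4.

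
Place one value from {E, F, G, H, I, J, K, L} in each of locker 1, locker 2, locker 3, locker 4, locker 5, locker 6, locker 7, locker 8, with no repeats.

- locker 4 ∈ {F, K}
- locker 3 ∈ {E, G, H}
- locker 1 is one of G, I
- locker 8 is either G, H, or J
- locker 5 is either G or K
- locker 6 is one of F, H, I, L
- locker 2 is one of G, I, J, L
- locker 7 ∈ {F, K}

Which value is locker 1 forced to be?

I

Among the 8 variables, E fits only locker 3 (and all 8 values in {E, F, G, H, I, J, K, L} must be used), so locker 3 = E.
locker 4 and locker 7 between them cover only {F, K} — a naked pair. Remove those values from locker 5, locker 6.
locker 5 has just one choice, so locker 5 = G. Strike G from locker 1, locker 2, locker 8.
So locker 1 = I.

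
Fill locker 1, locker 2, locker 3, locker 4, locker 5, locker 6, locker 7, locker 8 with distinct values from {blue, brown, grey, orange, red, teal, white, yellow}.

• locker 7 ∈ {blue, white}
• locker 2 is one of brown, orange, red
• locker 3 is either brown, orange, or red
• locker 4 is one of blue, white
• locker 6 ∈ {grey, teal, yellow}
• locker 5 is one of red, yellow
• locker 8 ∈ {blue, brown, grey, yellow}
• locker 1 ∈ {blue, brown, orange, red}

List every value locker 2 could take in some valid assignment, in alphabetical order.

brown, orange, red

The 8 variables together cover exactly {blue, brown, grey, orange, red, teal, white, yellow} — 8 values for 8 variables — and teal appears only in locker 6's list, so locker 6 = teal.
Among the 7 still-open variables, grey fits only locker 8 (and all 7 values in {blue, brown, grey, orange, red, white, yellow} must be used), so locker 8 = grey.
The 6 still-open variables together cover exactly {blue, brown, orange, red, white, yellow} — 6 values for 6 variables — and yellow appears only in locker 5's list, so locker 5 = yellow.
The 2 variables locker 4 and locker 7 are confined to {blue, white}, which locks those values in; drop them from locker 1.
No further eliminations apply; locker 2 can still be any of brown, orange, red.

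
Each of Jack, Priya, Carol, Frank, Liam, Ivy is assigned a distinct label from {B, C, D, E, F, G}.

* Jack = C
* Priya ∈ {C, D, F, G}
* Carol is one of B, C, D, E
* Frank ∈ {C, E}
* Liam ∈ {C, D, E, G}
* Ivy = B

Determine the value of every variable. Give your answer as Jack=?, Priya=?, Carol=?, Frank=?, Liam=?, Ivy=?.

Jack has just one choice, so Jack = C. Eliminate C elsewhere: Priya, Carol, Frank, Liam.
Frank must be E (only option left). Remove E from Carol, Liam.
Ivy must be B (only option left). Strike B from Carol.
Carol must be D (only option left). Remove D from Priya, Liam.
That leaves Liam = G. So Priya can't be G.
That leaves Priya = F.

Jack=C, Priya=F, Carol=D, Frank=E, Liam=G, Ivy=B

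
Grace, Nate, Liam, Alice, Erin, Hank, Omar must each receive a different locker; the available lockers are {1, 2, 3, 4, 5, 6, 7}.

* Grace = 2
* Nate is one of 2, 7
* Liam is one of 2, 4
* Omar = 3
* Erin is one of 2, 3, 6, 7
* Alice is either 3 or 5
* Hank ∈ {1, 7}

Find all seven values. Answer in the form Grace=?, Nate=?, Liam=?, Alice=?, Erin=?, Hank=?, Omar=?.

Grace has just one choice, so Grace = 2. Strike 2 from Nate, Liam, Erin.
Nate's domain is down to {7}, so Nate = 7. Strike 7 from Erin, Hank.
That leaves Liam = 4.
Hank has just one choice, so Hank = 1.
Omar must be 3 (only option left). Eliminate 3 elsewhere: Alice, Erin.
Alice's domain is down to {5}, so Alice = 5.
That leaves Erin = 6.

Grace=2, Nate=7, Liam=4, Alice=5, Erin=6, Hank=1, Omar=3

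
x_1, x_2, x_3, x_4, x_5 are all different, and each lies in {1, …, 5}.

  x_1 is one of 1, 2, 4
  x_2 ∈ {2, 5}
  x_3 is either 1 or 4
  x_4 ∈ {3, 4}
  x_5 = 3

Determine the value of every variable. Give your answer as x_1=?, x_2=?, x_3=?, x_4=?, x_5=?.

x_1=2, x_2=5, x_3=1, x_4=4, x_5=3

x_5's domain is down to {3}, so x_5 = 3. Strike 3 from x_4.
x_4 has just one choice, so x_4 = 4. Eliminate 4 elsewhere: x_1, x_3.
That leaves x_3 = 1. Remove 1 from x_1.
x_1's domain is down to {2}, so x_1 = 2. Eliminate 2 elsewhere: x_2.
x_2 must be 5 (only option left).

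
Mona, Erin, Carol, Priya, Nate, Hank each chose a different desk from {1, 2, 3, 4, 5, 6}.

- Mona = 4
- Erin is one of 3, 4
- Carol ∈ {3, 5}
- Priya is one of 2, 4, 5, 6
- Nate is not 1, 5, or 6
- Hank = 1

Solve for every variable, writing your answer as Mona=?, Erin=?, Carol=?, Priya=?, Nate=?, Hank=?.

Mona=4, Erin=3, Carol=5, Priya=6, Nate=2, Hank=1

Mona has just one choice, so Mona = 4. Strike 4 from Erin, Priya, Nate.
Erin must be 3 (only option left). So Carol, Nate can't be 3.
Carol must be 5 (only option left). Strike 5 from Priya.
That leaves Nate = 2. So Priya can't be 2.
Hank's domain is down to {1}, so Hank = 1.
Priya must be 6 (only option left).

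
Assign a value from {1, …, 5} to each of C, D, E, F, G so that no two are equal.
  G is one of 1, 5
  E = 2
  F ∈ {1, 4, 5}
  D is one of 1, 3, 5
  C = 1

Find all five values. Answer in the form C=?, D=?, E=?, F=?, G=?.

C must be 1 (only option left). Eliminate 1 elsewhere: D, F, G.
E's domain is down to {2}, so E = 2.
G must be 5 (only option left). Eliminate 5 elsewhere: D, F.
D must be 3 (only option left).
That leaves F = 4.

C=1, D=3, E=2, F=4, G=5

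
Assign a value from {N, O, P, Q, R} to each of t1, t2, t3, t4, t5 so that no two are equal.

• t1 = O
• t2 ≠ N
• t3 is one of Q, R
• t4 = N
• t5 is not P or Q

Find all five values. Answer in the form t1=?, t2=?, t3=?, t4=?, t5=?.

t1's domain is down to {O}, so t1 = O. Eliminate O elsewhere: t2, t5.
t4 has just one choice, so t4 = N. Remove N from t5.
t5's domain is down to {R}, so t5 = R. So t2, t3 can't be R.
t3's domain is down to {Q}, so t3 = Q. Remove Q from t2.
That leaves t2 = P.

t1=O, t2=P, t3=Q, t4=N, t5=R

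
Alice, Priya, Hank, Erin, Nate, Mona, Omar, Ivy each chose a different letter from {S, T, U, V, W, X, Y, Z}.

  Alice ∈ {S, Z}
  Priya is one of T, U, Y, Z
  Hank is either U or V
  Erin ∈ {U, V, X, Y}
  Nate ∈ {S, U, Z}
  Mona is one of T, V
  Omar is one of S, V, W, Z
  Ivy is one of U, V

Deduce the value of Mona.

Among the 8 variables, W fits only Omar (and all 8 values in {S, T, U, V, W, X, Y, Z} must be used), so Omar = W.
Among the 7 still-open variables, X fits only Erin (and all 7 values in {S, T, U, V, X, Y, Z} must be used), so Erin = X.
Among the 6 still-open variables, Y fits only Priya (and all 6 values in {S, T, U, V, Y, Z} must be used), so Priya = Y.
The 5 still-open variables together cover exactly {S, T, U, V, Z} — 5 values for 5 variables — and T appears only in Mona's list, so Mona = T.

T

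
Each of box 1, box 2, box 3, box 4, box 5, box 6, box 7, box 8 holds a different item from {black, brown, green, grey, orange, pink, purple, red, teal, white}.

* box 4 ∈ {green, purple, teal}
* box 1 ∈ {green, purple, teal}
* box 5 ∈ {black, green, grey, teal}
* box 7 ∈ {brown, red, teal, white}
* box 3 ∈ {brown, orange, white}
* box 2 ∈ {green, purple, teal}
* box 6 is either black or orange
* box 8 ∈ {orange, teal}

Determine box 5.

grey

The 3 variables box 1, box 2, box 4 are confined to {green, purple, teal}, which locks those values in; drop them from box 5, box 7, box 8.
box 8 has just one choice, so box 8 = orange. So box 3, box 6 can't be orange.
box 6 must be black (only option left). Strike black from box 5.
So box 5 = grey.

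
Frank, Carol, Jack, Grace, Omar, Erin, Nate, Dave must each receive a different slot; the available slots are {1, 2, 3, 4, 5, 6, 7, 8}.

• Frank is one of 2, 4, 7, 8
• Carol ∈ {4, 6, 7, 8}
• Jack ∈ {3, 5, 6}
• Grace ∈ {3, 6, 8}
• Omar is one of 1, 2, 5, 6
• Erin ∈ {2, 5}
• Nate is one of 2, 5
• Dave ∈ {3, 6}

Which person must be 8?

Grace

The 8 variables together cover exactly {1, 2, 3, 4, 5, 6, 7, 8} — 8 values for 8 variables — and 1 appears only in Omar's list, so Omar = 1.
Erin and Nate share exactly the 2 values {2, 5}; by pigeonhole those values go to them, so strike 2, 5 from Frank, Jack.
Jack and Dave between them cover only {3, 6} — a naked pair. Remove those values from Carol, Grace.
So 8 goes to Grace.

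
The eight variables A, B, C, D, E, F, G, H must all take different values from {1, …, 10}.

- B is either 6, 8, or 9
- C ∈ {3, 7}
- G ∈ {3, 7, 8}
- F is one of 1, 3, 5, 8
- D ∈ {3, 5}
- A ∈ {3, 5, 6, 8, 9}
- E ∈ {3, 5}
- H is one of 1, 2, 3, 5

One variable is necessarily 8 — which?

G

The 8 variables together cover exactly {1, 2, 3, 5, 6, 7, 8, 9} — 8 values for 8 variables — and 2 appears only in H's list, so H = 2.
The 7 still-open variables draw from only 7 values {1, 3, 5, 6, 7, 8, 9}, so each is used; only F can be 1, hence F = 1.
D and E share exactly the 2 values {3, 5}; by pigeonhole those values go to them, so strike 3, 5 from A, C, G.
C must be 7 (only option left). Eliminate 7 elsewhere: G.
So 8 goes to G.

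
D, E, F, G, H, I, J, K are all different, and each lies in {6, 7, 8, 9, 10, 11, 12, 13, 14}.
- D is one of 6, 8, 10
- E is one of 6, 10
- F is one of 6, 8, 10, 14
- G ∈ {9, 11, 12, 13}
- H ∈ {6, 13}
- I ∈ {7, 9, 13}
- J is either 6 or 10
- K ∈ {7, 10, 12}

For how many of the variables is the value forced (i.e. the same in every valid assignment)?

The 2 variables E and J are confined to {6, 10}, which locks those values in; drop them from D, F, H, K.
D's domain is down to {8}, so D = 8. Remove 8 from F.
F's domain is down to {14}, so F = 14.
That leaves H = 13. Remove 13 from G, I.
Determined: D=8, F=14, H=13. The other variables each still have more than one consistent value. That makes 3.

3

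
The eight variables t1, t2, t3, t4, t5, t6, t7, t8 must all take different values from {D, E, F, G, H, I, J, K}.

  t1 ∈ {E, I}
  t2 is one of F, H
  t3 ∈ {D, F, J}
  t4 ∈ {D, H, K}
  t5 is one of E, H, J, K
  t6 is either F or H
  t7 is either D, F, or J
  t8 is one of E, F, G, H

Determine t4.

The 8 variables together cover exactly {D, E, F, G, H, I, J, K} — 8 values for 8 variables — and G appears only in t8's list, so t8 = G.
Among the 7 still-open variables, I fits only t1 (and all 7 values in {D, E, F, H, I, J, K} must be used), so t1 = I.
Among the 6 still-open variables, E fits only t5 (and all 6 values in {D, E, F, H, J, K} must be used), so t5 = E.
The 5 still-open variables together cover exactly {D, F, H, J, K} — 5 values for 5 variables — and K appears only in t4's list, so t4 = K.

K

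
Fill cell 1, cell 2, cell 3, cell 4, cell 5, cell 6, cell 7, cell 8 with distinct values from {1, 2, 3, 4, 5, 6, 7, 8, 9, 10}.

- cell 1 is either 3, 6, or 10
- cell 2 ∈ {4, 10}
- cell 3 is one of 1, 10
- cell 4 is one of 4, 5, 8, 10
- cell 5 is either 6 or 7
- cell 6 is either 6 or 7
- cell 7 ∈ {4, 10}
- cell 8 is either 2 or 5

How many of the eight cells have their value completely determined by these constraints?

The 2 variables cell 2 and cell 7 are confined to {4, 10}, which locks those values in; drop them from cell 1, cell 3, cell 4.
cell 3 has just one choice, so cell 3 = 1.
cell 5 and cell 6 between them cover only {6, 7} — a naked pair. Remove those values from cell 1.
cell 1's domain is down to {3}, so cell 1 = 3.
Determined: cell 1=3, cell 3=1. The other cells each still have more than one consistent value. That makes 2.

2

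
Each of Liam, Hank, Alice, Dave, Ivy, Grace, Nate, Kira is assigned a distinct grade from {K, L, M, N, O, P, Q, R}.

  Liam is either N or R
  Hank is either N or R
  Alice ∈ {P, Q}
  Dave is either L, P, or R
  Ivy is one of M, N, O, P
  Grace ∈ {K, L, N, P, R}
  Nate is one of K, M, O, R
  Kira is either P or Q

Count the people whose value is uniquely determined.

2

The 2 variables Liam and Hank are confined to {N, R}, which locks those values in; drop them from Dave, Ivy, Grace, Nate.
Alice and Kira between them cover only {P, Q} — a naked pair. Remove those values from Dave, Ivy, Grace.
That leaves Dave = L. Remove L from Grace.
Grace's domain is down to {K}, so Grace = K. Remove K from Nate.
Determined: Dave=L, Grace=K. The other people each still have more than one consistent value. That makes 2.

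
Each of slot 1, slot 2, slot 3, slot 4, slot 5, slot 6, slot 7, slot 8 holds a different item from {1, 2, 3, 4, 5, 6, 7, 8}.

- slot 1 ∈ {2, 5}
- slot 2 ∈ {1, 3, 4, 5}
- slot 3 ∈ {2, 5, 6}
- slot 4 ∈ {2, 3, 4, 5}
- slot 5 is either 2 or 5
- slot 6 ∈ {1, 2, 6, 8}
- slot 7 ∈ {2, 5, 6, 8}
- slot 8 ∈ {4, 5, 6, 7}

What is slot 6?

1

Among the 8 variables, 7 fits only slot 8 (and all 8 values in {1, 2, 3, 4, 5, 6, 7, 8} must be used), so slot 8 = 7.
slot 1 and slot 5 share exactly the 2 values {2, 5}; by pigeonhole those values go to them, so strike 2, 5 from slot 2, slot 3, slot 4, slot 6, slot 7.
slot 3's domain is down to {6}, so slot 3 = 6. So slot 6, slot 7 can't be 6.
slot 7's domain is down to {8}, so slot 7 = 8. Strike 8 from slot 6.
So slot 6 = 1.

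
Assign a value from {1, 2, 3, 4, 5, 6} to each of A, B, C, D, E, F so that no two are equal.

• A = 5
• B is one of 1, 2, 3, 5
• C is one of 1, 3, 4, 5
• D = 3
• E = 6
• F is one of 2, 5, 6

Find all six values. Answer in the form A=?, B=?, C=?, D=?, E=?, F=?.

A has just one choice, so A = 5. Remove 5 from B, C, F.
D must be 3 (only option left). Eliminate 3 elsewhere: B, C.
E must be 6 (only option left). Eliminate 6 elsewhere: F.
F has just one choice, so F = 2. Remove 2 from B.
B has just one choice, so B = 1. So C can't be 1.
That leaves C = 4.

A=5, B=1, C=4, D=3, E=6, F=2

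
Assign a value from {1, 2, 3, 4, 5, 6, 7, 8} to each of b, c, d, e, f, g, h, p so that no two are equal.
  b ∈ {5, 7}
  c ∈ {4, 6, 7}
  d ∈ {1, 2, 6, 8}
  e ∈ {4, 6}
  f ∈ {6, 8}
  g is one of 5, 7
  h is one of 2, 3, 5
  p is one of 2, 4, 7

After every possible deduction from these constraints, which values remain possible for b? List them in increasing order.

The 8 variables together cover exactly {1, 2, 3, 4, 5, 6, 7, 8} — 8 values for 8 variables — and 1 appears only in d's list, so d = 1.
The 7 still-open variables together cover exactly {2, 3, 4, 5, 6, 7, 8} — 7 values for 7 variables — and 3 appears only in h's list, so h = 3.
The 6 still-open variables draw from only 6 values {2, 4, 5, 6, 7, 8}, so each is used; only p can be 2, hence p = 2.
The 5 still-open variables together cover exactly {4, 5, 6, 7, 8} — 5 values for 5 variables — and 8 appears only in f's list, so f = 8.
b and g between them cover only {5, 7} — a naked pair. Remove those values from c.
No further eliminations apply; b can still be any of 5, 7.

5, 7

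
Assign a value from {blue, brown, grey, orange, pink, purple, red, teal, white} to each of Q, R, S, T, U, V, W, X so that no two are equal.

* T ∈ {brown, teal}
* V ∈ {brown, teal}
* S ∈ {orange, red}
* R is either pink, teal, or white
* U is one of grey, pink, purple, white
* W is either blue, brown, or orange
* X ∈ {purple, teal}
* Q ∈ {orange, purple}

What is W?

blue

T and V share exactly the 2 values {brown, teal}; by pigeonhole those values go to them, so strike brown, teal from R, W, X.
That leaves X = purple. Strike purple from Q, U.
Q's domain is down to {orange}, so Q = orange. Eliminate orange elsewhere: S, W.
So W = blue.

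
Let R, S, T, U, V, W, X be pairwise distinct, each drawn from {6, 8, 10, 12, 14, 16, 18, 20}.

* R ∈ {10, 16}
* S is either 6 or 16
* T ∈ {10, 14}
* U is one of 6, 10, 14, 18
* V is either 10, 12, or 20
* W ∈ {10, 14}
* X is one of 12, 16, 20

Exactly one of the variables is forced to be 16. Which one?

R

The 7 variables together cover exactly {6, 10, 12, 14, 16, 18, 20} — 7 values for 7 variables — and 18 appears only in U's list, so U = 18.
The 6 still-open variables draw from only 6 values {6, 10, 12, 14, 16, 20}, so each is used; only S can be 6, hence S = 6.
T and W share exactly the 2 values {10, 14}; by pigeonhole those values go to them, so strike 10, 14 from R, V.
So 16 goes to R.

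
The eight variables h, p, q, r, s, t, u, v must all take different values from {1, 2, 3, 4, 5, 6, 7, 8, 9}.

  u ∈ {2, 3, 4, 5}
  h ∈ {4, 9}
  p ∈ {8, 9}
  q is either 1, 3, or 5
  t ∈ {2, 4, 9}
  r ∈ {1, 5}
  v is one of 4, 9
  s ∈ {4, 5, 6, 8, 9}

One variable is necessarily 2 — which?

The 8 variables together cover exactly {1, 2, 3, 4, 5, 6, 8, 9} — 8 values for 8 variables — and 6 appears only in s's list, so s = 6.
Among the 7 still-open variables, 8 fits only p (and all 7 values in {1, 2, 3, 4, 5, 8, 9} must be used), so p = 8.
The 2 variables h and v are confined to {4, 9}, which locks those values in; drop them from t, u.
So 2 goes to t.

t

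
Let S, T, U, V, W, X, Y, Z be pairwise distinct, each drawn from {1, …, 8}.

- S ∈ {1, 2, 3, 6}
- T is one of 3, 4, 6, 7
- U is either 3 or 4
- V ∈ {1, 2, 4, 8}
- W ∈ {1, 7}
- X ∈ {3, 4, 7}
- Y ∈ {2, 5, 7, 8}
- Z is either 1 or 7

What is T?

6

Among the 8 variables, 5 fits only Y (and all 8 values in {1, 2, 3, 4, 5, 6, 7, 8} must be used), so Y = 5.
Among the 7 still-open variables, 8 fits only V (and all 7 values in {1, 2, 3, 4, 6, 7, 8} must be used), so V = 8.
The 6 still-open variables draw from only 6 values {1, 2, 3, 4, 6, 7}, so each is used; only S can be 2, hence S = 2.
The 5 still-open variables together cover exactly {1, 3, 4, 6, 7} — 5 values for 5 variables — and 6 appears only in T's list, so T = 6.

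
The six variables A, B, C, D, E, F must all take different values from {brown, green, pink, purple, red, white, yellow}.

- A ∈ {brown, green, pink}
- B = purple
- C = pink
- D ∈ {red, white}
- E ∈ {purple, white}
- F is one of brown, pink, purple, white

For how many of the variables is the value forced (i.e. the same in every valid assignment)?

6

B's domain is down to {purple}, so B = purple. Remove purple from E, F.
C must be pink (only option left). So A, F can't be pink.
That leaves E = white. So D, F can't be white.
F must be brown (only option left). So A can't be brown.
A has just one choice, so A = green.
That leaves D = red.
Every variable is fixed: A=green, B=purple, C=pink, D=red, E=white, F=brown. That makes 6.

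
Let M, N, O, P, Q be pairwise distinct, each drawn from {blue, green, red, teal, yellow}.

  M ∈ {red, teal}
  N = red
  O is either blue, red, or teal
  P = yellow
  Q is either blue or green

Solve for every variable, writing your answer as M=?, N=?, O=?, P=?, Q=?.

N's domain is down to {red}, so N = red. Eliminate red elsewhere: M, O.
P must be yellow (only option left).
That leaves M = teal. Strike teal from O.
O must be blue (only option left). Remove blue from Q.
Q's domain is down to {green}, so Q = green.

M=teal, N=red, O=blue, P=yellow, Q=green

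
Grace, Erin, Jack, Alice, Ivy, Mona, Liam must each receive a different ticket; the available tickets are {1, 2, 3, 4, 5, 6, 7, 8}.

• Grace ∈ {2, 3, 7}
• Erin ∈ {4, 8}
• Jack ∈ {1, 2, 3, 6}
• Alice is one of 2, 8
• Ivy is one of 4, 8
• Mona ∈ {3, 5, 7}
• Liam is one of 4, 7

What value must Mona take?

Erin and Ivy share exactly the 2 values {4, 8}; by pigeonhole those values go to them, so strike 4, 8 from Alice, Liam.
Alice must be 2 (only option left). Eliminate 2 elsewhere: Grace, Jack.
That leaves Liam = 7. Strike 7 from Grace, Mona.
That leaves Grace = 3. So Jack, Mona can't be 3.
So Mona = 5.

5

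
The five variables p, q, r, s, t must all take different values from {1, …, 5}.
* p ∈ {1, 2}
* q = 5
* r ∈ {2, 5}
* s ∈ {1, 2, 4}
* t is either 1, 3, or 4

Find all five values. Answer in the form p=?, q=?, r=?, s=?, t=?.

q's domain is down to {5}, so q = 5. Remove 5 from r.
r must be 2 (only option left). Strike 2 from p, s.
p has just one choice, so p = 1. So s, t can't be 1.
s must be 4 (only option left). Strike 4 from t.
t must be 3 (only option left).

p=1, q=5, r=2, s=4, t=3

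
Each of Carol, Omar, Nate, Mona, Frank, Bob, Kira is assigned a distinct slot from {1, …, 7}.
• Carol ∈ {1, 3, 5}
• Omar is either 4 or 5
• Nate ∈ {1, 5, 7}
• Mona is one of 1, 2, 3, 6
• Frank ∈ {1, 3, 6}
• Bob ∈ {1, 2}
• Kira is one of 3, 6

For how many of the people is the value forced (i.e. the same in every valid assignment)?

3

The 7 variables together cover exactly {1, 2, 3, 4, 5, 6, 7} — 7 values for 7 variables — and 4 appears only in Omar's list, so Omar = 4.
The 6 still-open variables together cover exactly {1, 2, 3, 5, 6, 7} — 6 values for 6 variables — and 7 appears only in Nate's list, so Nate = 7.
The 5 still-open variables draw from only 5 values {1, 2, 3, 5, 6}, so each is used; only Carol can be 5, hence Carol = 5.
Determined: Carol=5, Omar=4, Nate=7. The other people each still have more than one consistent value. That makes 3.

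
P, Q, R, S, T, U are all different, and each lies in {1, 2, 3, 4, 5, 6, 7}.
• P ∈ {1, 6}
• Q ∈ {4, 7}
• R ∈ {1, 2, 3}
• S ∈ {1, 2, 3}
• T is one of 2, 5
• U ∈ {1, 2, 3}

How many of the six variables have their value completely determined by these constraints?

The 3 variables R, S, U are confined to {1, 2, 3}, which locks those values in; drop them from P, T.
P's domain is down to {6}, so P = 6.
That leaves T = 5.
Determined: P=6, T=5. The other variables each still have more than one consistent value. That makes 2.

2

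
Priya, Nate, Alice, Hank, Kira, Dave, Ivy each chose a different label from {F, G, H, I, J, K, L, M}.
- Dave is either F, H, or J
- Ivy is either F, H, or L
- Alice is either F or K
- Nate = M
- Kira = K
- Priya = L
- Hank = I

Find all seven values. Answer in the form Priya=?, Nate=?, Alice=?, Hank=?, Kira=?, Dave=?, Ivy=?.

Priya=L, Nate=M, Alice=F, Hank=I, Kira=K, Dave=J, Ivy=H

Priya's domain is down to {L}, so Priya = L. Remove L from Ivy.
Nate's domain is down to {M}, so Nate = M.
Hank's domain is down to {I}, so Hank = I.
Kira has just one choice, so Kira = K. Strike K from Alice.
Alice has just one choice, so Alice = F. Remove F from Dave, Ivy.
That leaves Ivy = H. Remove H from Dave.
Dave's domain is down to {J}, so Dave = J.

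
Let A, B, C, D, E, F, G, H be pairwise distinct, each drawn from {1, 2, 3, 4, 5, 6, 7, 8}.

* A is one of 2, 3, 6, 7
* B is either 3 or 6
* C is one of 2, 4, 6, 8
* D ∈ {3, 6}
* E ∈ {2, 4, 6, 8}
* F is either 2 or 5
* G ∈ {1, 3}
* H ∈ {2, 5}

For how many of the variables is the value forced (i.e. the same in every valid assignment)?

2

The 8 variables together cover exactly {1, 2, 3, 4, 5, 6, 7, 8} — 8 values for 8 variables — and 1 appears only in G's list, so G = 1.
The 7 still-open variables together cover exactly {2, 3, 4, 5, 6, 7, 8} — 7 values for 7 variables — and 7 appears only in A's list, so A = 7.
B and D share exactly the 2 values {3, 6}; by pigeonhole those values go to them, so strike 3, 6 from C, E.
The 2 variables F and H are confined to {2, 5}, which locks those values in; drop them from C, E.
Determined: A=7, G=1. The other variables each still have more than one consistent value. That makes 2.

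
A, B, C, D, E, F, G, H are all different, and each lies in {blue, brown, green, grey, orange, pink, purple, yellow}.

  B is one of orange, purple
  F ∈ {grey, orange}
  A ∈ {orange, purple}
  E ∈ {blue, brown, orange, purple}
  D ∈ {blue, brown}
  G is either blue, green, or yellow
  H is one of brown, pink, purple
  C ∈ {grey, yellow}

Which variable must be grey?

F

Among the 8 variables, green fits only G (and all 8 values in {blue, brown, green, grey, orange, pink, purple, yellow} must be used), so G = green.
Among the 7 still-open variables, pink fits only H (and all 7 values in {blue, brown, grey, orange, pink, purple, yellow} must be used), so H = pink.
The 6 still-open variables draw from only 6 values {blue, brown, grey, orange, purple, yellow}, so each is used; only C can be yellow, hence C = yellow.
Among the 5 still-open variables, grey fits only F (and all 5 values in {blue, brown, grey, orange, purple} must be used), so F = grey.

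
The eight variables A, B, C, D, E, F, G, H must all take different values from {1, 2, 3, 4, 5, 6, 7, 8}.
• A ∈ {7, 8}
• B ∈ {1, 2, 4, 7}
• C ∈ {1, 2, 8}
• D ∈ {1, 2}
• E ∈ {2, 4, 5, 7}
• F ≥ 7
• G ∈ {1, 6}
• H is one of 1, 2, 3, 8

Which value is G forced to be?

The 8 variables together cover exactly {1, 2, 3, 4, 5, 6, 7, 8} — 8 values for 8 variables — and 3 appears only in H's list, so H = 3.
The 7 still-open variables together cover exactly {1, 2, 4, 5, 6, 7, 8} — 7 values for 7 variables — and 5 appears only in E's list, so E = 5.
The 6 still-open variables draw from only 6 values {1, 2, 4, 6, 7, 8}, so each is used; only B can be 4, hence B = 4.
Among the 5 still-open variables, 6 fits only G (and all 5 values in {1, 2, 6, 7, 8} must be used), so G = 6.

6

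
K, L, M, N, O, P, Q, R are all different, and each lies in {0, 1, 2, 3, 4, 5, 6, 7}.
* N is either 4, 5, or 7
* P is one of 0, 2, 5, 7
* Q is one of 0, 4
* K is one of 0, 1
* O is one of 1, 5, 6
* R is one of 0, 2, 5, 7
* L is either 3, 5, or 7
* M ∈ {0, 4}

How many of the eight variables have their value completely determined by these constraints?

The 8 variables draw from only 8 values {0, 1, 2, 3, 4, 5, 6, 7}, so each is used; only L can be 3, hence L = 3.
Among the 7 still-open variables, 6 fits only O (and all 7 values in {0, 1, 2, 4, 5, 6, 7} must be used), so O = 6.
The 6 still-open variables together cover exactly {0, 1, 2, 4, 5, 7} — 6 values for 6 variables — and 1 appears only in K's list, so K = 1.
M and Q share exactly the 2 values {0, 4}; by pigeonhole those values go to them, so strike 0, 4 from N, P, R.
Determined: K=1, L=3, O=6. The other variables each still have more than one consistent value. That makes 3.

3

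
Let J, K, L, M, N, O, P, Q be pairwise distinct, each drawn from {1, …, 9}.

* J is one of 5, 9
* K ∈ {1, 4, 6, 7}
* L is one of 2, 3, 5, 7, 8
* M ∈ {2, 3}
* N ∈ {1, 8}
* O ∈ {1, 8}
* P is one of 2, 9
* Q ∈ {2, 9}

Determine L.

N and O between them cover only {1, 8} — a naked pair. Remove those values from K, L.
The 2 variables P and Q are confined to {2, 9}, which locks those values in; drop them from J, L, M.
J's domain is down to {5}, so J = 5. Eliminate 5 elsewhere: L.
That leaves M = 3. Eliminate 3 elsewhere: L.
So L = 7.

7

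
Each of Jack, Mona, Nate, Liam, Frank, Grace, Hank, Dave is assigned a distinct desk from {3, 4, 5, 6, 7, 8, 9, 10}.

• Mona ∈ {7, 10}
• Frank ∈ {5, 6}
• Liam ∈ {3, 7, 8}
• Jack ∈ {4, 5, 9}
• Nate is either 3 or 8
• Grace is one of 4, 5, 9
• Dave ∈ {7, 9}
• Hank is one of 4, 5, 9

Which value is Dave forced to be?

7

Among the 8 variables, 6 fits only Frank (and all 8 values in {3, 4, 5, 6, 7, 8, 9, 10} must be used), so Frank = 6.
The 7 still-open variables draw from only 7 values {3, 4, 5, 7, 8, 9, 10}, so each is used; only Mona can be 10, hence Mona = 10.
Jack, Grace, Hank share exactly the 3 values {4, 5, 9}; by pigeonhole those values go to them, so strike 4, 5, 9 from Dave.
So Dave = 7.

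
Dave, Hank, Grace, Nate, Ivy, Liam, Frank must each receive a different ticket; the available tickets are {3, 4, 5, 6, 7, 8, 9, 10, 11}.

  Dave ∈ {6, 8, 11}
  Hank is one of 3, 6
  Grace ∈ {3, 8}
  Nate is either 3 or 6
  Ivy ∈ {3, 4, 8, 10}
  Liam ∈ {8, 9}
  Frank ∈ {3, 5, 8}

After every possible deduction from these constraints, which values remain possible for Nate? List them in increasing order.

Hank and Nate share exactly the 2 values {3, 6}; by pigeonhole those values go to them, so strike 3, 6 from Dave, Grace, Ivy, Frank.
Grace has just one choice, so Grace = 8. So Dave, Ivy, Liam, Frank can't be 8.
Liam's domain is down to {9}, so Liam = 9.
Frank's domain is down to {5}, so Frank = 5.
Dave has just one choice, so Dave = 11.
No further eliminations apply; Nate can still be any of 3, 6.

3, 6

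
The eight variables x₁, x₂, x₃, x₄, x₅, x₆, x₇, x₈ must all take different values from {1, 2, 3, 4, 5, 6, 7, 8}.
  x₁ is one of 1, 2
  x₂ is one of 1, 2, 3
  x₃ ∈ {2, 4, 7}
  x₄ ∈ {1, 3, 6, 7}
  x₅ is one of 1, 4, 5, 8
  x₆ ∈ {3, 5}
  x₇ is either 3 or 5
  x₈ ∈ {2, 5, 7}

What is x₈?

Among the 8 variables, 6 fits only x₄ (and all 8 values in {1, 2, 3, 4, 5, 6, 7, 8} must be used), so x₄ = 6.
Among the 7 still-open variables, 8 fits only x₅ (and all 7 values in {1, 2, 3, 4, 5, 7, 8} must be used), so x₅ = 8.
Among the 6 still-open variables, 4 fits only x₃ (and all 6 values in {1, 2, 3, 4, 5, 7} must be used), so x₃ = 4.
Among the 5 still-open variables, 7 fits only x₈ (and all 5 values in {1, 2, 3, 5, 7} must be used), so x₈ = 7.

7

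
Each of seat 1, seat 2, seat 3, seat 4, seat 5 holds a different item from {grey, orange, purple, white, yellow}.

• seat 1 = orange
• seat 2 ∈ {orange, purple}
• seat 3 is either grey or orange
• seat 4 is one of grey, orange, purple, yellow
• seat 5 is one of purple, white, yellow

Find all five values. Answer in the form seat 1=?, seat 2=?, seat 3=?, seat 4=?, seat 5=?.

seat 1=orange, seat 2=purple, seat 3=grey, seat 4=yellow, seat 5=white

seat 1 has just one choice, so seat 1 = orange. Eliminate orange elsewhere: seat 2, seat 3, seat 4.
seat 2 must be purple (only option left). Strike purple from seat 4, seat 5.
seat 3 must be grey (only option left). So seat 4 can't be grey.
seat 4's domain is down to {yellow}, so seat 4 = yellow. So seat 5 can't be yellow.
seat 5 has just one choice, so seat 5 = white.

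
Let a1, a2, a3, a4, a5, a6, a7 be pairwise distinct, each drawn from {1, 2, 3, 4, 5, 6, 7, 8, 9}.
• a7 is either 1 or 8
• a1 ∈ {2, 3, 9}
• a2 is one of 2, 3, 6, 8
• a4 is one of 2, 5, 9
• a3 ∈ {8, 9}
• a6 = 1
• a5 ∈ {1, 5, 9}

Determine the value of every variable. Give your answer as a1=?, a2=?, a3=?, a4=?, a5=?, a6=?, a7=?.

a6 has just one choice, so a6 = 1. So a5, a7 can't be 1.
a7 has just one choice, so a7 = 8. So a2, a3 can't be 8.
That leaves a3 = 9. So a1, a4, a5 can't be 9.
a5's domain is down to {5}, so a5 = 5. Remove 5 from a4.
a4 must be 2 (only option left). Eliminate 2 elsewhere: a1, a2.
a1's domain is down to {3}, so a1 = 3. Strike 3 from a2.
a2's domain is down to {6}, so a2 = 6.

a1=3, a2=6, a3=9, a4=2, a5=5, a6=1, a7=8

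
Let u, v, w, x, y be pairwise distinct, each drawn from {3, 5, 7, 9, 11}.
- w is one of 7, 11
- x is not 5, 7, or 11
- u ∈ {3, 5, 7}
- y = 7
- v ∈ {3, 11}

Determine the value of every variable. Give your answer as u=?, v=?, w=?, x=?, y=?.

u=5, v=3, w=11, x=9, y=7

y must be 7 (only option left). Remove 7 from u, w.
w must be 11 (only option left). Remove 11 from v.
That leaves v = 3. Eliminate 3 elsewhere: u, x.
x has just one choice, so x = 9.
u's domain is down to {5}, so u = 5.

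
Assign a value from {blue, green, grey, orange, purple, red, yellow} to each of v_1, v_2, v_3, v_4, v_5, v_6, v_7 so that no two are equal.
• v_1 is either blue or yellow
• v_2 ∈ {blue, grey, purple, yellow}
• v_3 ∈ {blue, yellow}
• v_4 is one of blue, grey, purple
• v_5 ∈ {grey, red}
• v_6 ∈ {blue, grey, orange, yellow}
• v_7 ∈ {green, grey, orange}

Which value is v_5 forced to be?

The 7 variables together cover exactly {blue, green, grey, orange, purple, red, yellow} — 7 values for 7 variables — and green appears only in v_7's list, so v_7 = green.
Among the 6 still-open variables, orange fits only v_6 (and all 6 values in {blue, grey, orange, purple, red, yellow} must be used), so v_6 = orange.
The 5 still-open variables draw from only 5 values {blue, grey, purple, red, yellow}, so each is used; only v_5 can be red, hence v_5 = red.

red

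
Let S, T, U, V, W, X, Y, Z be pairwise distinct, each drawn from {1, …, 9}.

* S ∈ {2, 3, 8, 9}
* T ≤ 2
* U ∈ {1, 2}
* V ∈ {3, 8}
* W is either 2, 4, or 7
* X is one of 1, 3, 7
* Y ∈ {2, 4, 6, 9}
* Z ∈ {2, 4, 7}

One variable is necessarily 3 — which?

The 8 variables together cover exactly {1, 2, 3, 4, 6, 7, 8, 9} — 8 values for 8 variables — and 6 appears only in Y's list, so Y = 6.
The 7 still-open variables together cover exactly {1, 2, 3, 4, 7, 8, 9} — 7 values for 7 variables — and 9 appears only in S's list, so S = 9.
The 6 still-open variables draw from only 6 values {1, 2, 3, 4, 7, 8}, so each is used; only V can be 8, hence V = 8.
The 5 still-open variables draw from only 5 values {1, 2, 3, 4, 7}, so each is used; only X can be 3, hence X = 3.

X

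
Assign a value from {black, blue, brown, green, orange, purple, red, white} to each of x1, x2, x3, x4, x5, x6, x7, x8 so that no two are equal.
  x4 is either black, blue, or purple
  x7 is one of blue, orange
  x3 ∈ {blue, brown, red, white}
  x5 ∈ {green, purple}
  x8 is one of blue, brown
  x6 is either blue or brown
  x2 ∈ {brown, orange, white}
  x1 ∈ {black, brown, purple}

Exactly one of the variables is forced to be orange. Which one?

The 8 variables draw from only 8 values {black, blue, brown, green, orange, purple, red, white}, so each is used; only x5 can be green, hence x5 = green.
The 7 still-open variables together cover exactly {black, blue, brown, orange, purple, red, white} — 7 values for 7 variables — and red appears only in x3's list, so x3 = red.
The 6 still-open variables together cover exactly {black, blue, brown, orange, purple, white} — 6 values for 6 variables — and white appears only in x2's list, so x2 = white.
The 5 still-open variables draw from only 5 values {black, blue, brown, orange, purple}, so each is used; only x7 can be orange, hence x7 = orange.

x7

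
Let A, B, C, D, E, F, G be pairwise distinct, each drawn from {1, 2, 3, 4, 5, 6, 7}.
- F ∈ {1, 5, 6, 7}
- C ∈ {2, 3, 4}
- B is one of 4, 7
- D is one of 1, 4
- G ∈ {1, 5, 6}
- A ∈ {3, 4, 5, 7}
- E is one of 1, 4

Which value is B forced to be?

The 7 variables draw from only 7 values {1, 2, 3, 4, 5, 6, 7}, so each is used; only C can be 2, hence C = 2.
Among the 6 still-open variables, 3 fits only A (and all 6 values in {1, 3, 4, 5, 6, 7} must be used), so A = 3.
The 2 variables D and E are confined to {1, 4}, which locks those values in; drop them from B, F, G.
So B = 7.

7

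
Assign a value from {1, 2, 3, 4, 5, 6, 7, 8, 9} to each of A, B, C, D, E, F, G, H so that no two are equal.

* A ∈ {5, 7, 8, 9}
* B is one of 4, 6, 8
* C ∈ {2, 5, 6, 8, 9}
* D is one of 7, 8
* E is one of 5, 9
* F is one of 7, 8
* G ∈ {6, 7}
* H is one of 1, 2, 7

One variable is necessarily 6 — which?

Among the 8 variables, 1 fits only H (and all 8 values in {1, 2, 4, 5, 6, 7, 8, 9} must be used), so H = 1.
The 7 still-open variables together cover exactly {2, 4, 5, 6, 7, 8, 9} — 7 values for 7 variables — and 2 appears only in C's list, so C = 2.
The 6 still-open variables together cover exactly {4, 5, 6, 7, 8, 9} — 6 values for 6 variables — and 4 appears only in B's list, so B = 4.
Among the 5 still-open variables, 6 fits only G (and all 5 values in {5, 6, 7, 8, 9} must be used), so G = 6.

G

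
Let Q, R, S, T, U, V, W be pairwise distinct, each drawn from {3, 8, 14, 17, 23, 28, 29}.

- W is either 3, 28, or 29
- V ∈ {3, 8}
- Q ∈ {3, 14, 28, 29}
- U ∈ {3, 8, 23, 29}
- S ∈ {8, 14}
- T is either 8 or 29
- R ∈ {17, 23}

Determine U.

The 7 variables together cover exactly {3, 8, 14, 17, 23, 28, 29} — 7 values for 7 variables — and 17 appears only in R's list, so R = 17.
The 6 still-open variables draw from only 6 values {3, 8, 14, 23, 28, 29}, so each is used; only U can be 23, hence U = 23.

23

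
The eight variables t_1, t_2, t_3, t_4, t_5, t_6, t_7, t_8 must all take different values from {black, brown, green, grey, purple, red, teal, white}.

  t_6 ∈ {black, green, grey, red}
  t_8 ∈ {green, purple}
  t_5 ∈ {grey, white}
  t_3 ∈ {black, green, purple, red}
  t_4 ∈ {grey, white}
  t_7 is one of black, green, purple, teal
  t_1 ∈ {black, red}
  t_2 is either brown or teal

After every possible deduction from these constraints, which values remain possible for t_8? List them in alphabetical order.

green, purple

The 8 variables together cover exactly {black, brown, green, grey, purple, red, teal, white} — 8 values for 8 variables — and brown appears only in t_2's list, so t_2 = brown.
The 7 still-open variables draw from only 7 values {black, green, grey, purple, red, teal, white}, so each is used; only t_7 can be teal, hence t_7 = teal.
t_4 and t_5 between them cover only {grey, white} — a naked pair. Remove those values from t_6.
No further eliminations apply; t_8 can still be any of green, purple.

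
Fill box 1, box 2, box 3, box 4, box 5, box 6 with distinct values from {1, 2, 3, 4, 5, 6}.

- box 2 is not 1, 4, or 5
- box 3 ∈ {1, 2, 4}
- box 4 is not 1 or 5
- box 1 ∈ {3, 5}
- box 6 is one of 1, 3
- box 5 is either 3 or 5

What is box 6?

box 1 and box 5 between them cover only {3, 5} — a naked pair. Remove those values from box 2, box 4, box 6.
So box 6 = 1.

1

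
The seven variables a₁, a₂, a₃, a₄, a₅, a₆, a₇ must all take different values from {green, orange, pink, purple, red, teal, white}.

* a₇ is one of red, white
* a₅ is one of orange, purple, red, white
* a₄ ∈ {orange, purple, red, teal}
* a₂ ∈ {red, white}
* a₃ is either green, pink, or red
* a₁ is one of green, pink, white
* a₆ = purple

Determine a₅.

a₆'s domain is down to {purple}, so a₆ = purple. Eliminate purple elsewhere: a₄, a₅.
The 6 still-open variables draw from only 6 values {green, orange, pink, red, teal, white}, so each is used; only a₄ can be teal, hence a₄ = teal.
The 5 still-open variables together cover exactly {green, orange, pink, red, white} — 5 values for 5 variables — and orange appears only in a₅'s list, so a₅ = orange.

orange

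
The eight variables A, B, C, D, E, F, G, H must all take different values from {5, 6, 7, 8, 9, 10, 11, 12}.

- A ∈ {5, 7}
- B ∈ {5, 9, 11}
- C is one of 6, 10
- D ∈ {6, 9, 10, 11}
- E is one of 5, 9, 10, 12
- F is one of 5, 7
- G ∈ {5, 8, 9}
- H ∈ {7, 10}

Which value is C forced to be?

6

Among the 8 variables, 8 fits only G (and all 8 values in {5, 6, 7, 8, 9, 10, 11, 12} must be used), so G = 8.
The 7 still-open variables together cover exactly {5, 6, 7, 9, 10, 11, 12} — 7 values for 7 variables — and 12 appears only in E's list, so E = 12.
The 2 variables A and F are confined to {5, 7}, which locks those values in; drop them from B, H.
That leaves H = 10. Eliminate 10 elsewhere: C, D.
So C = 6.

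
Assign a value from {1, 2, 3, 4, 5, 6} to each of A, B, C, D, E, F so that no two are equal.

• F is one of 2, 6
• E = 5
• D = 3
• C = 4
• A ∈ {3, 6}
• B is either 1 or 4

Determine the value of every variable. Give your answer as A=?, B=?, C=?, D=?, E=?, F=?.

A=6, B=1, C=4, D=3, E=5, F=2

C must be 4 (only option left). Strike 4 from B.
That leaves D = 3. Eliminate 3 elsewhere: A.
E's domain is down to {5}, so E = 5.
A has just one choice, so A = 6. Remove 6 from F.
B has just one choice, so B = 1.
F has just one choice, so F = 2.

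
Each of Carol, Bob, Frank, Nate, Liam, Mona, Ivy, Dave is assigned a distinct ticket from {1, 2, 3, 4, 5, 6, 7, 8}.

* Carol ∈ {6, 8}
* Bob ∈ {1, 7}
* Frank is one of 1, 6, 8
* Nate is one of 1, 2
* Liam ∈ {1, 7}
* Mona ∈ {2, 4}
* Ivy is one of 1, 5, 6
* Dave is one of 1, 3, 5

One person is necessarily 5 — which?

The 8 variables draw from only 8 values {1, 2, 3, 4, 5, 6, 7, 8}, so each is used; only Dave can be 3, hence Dave = 3.
Among the 7 still-open variables, 4 fits only Mona (and all 7 values in {1, 2, 4, 5, 6, 7, 8} must be used), so Mona = 4.
Among the 6 still-open variables, 2 fits only Nate (and all 6 values in {1, 2, 5, 6, 7, 8} must be used), so Nate = 2.
Among the 5 still-open variables, 5 fits only Ivy (and all 5 values in {1, 5, 6, 7, 8} must be used), so Ivy = 5.

Ivy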